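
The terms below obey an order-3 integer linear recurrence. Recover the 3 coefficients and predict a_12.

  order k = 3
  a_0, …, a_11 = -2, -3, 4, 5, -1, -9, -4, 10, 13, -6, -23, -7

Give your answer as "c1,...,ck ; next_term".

0,-1,-1 ; 29

  a_3 = 0·4 + -1·-3 + -1·-2 = 5
  a_4 = 0·5 + -1·4 + -1·-3 = -1
  a_5 = 0·-1 + -1·5 + -1·4 = -9
  a_6 = 0·-9 + -1·-1 + -1·5 = -4
  a_7 = 0·-4 + -1·-9 + -1·-1 = 10
  a_8 = 0·10 + -1·-4 + -1·-9 = 13
  a_9 = 0·13 + -1·10 + -1·-4 = -6
  a_10 = 0·-6 + -1·13 + -1·10 = -23
  a_11 = 0·-23 + -1·-6 + -1·13 = -7
  a_12 = 0·-7 + -1·-23 + -1·-6 = 29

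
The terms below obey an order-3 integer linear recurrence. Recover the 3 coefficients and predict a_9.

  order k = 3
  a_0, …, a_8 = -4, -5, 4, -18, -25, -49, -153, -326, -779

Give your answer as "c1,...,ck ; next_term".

1,2,3 ; -1890

  a_3 = 1·4 + 2·-5 + 3·-4 = -18
  a_4 = 1·-18 + 2·4 + 3·-5 = -25
  a_5 = 1·-25 + 2·-18 + 3·4 = -49
  a_6 = 1·-49 + 2·-25 + 3·-18 = -153
  a_7 = 1·-153 + 2·-49 + 3·-25 = -326
  a_8 = 1·-326 + 2·-153 + 3·-49 = -779
  a_9 = 1·-779 + 2·-326 + 3·-153 = -1890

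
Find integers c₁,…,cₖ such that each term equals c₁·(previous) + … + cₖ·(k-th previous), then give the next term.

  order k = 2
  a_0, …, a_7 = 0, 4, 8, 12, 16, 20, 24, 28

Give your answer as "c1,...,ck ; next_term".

2,-1 ; 32

  a_2 = 2·4 + -1·0 = 8
  a_3 = 2·8 + -1·4 = 12
  a_4 = 2·12 + -1·8 = 16
  a_5 = 2·16 + -1·12 = 20
  a_6 = 2·20 + -1·16 = 24
  a_7 = 2·24 + -1·20 = 28
  a_8 = 2·28 + -1·24 = 32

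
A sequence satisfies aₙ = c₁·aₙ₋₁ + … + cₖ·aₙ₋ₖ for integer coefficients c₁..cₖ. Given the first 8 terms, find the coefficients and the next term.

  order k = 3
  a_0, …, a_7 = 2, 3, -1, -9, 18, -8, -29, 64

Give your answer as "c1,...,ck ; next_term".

  a_3 = -2·-1 + -3·3 + -1·2 = -9
  a_4 = -2·-9 + -3·-1 + -1·3 = 18
  a_5 = -2·18 + -3·-9 + -1·-1 = -8
  a_6 = -2·-8 + -3·18 + -1·-9 = -29
  a_7 = -2·-29 + -3·-8 + -1·18 = 64
  a_8 = -2·64 + -3·-29 + -1·-8 = -33

-2,-3,-1 ; -33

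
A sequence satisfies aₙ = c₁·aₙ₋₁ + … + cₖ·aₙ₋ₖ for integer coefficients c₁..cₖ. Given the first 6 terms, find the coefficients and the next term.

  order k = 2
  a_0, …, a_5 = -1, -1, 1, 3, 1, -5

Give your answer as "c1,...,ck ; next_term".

  a_2 = 1·-1 + -2·-1 = 1
  a_3 = 1·1 + -2·-1 = 3
  a_4 = 1·3 + -2·1 = 1
  a_5 = 1·1 + -2·3 = -5
  a_6 = 1·-5 + -2·1 = -7

1,-2 ; -7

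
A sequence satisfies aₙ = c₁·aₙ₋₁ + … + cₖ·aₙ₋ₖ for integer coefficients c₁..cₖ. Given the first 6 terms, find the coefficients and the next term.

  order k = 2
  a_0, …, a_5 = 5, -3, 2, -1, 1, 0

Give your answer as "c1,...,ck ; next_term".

  a_2 = 1·-3 + 1·5 = 2
  a_3 = 1·2 + 1·-3 = -1
  a_4 = 1·-1 + 1·2 = 1
  a_5 = 1·1 + 1·-1 = 0
  a_6 = 1·0 + 1·1 = 1

1,1 ; 1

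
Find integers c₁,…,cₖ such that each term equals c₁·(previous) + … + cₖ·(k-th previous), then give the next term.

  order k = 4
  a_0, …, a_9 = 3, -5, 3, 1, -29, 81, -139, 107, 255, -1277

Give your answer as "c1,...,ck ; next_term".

  a_4 = -2·1 + -1·3 + 3·-5 + -3·3 = -29
  a_5 = -2·-29 + -1·1 + 3·3 + -3·-5 = 81
  a_6 = -2·81 + -1·-29 + 3·1 + -3·3 = -139
  a_7 = -2·-139 + -1·81 + 3·-29 + -3·1 = 107
  a_8 = -2·107 + -1·-139 + 3·81 + -3·-29 = 255
  a_9 = -2·255 + -1·107 + 3·-139 + -3·81 = -1277
  a_10 = -2·-1277 + -1·255 + 3·107 + -3·-139 = 3037

-2,-1,3,-3 ; 3037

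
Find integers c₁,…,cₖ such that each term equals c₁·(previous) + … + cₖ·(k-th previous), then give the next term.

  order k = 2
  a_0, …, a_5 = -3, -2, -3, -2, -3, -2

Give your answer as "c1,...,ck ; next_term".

  a_2 = 0·-2 + 1·-3 = -3
  a_3 = 0·-3 + 1·-2 = -2
  a_4 = 0·-2 + 1·-3 = -3
  a_5 = 0·-3 + 1·-2 = -2
  a_6 = 0·-2 + 1·-3 = -3

0,1 ; -3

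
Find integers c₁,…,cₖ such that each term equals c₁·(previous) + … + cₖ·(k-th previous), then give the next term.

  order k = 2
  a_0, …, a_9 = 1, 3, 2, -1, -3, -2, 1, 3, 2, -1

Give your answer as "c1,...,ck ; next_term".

1,-1 ; -3

  a_2 = 1·3 + -1·1 = 2
  a_3 = 1·2 + -1·3 = -1
  a_4 = 1·-1 + -1·2 = -3
  a_5 = 1·-3 + -1·-1 = -2
  a_6 = 1·-2 + -1·-3 = 1
  a_7 = 1·1 + -1·-2 = 3
  a_8 = 1·3 + -1·1 = 2
  a_9 = 1·2 + -1·3 = -1
  a_10 = 1·-1 + -1·2 = -3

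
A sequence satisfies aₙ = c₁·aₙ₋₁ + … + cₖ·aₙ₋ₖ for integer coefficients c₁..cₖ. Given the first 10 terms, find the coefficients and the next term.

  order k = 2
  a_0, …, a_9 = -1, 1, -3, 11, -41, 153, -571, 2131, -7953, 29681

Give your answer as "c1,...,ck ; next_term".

-4,-1 ; -110771

  a_2 = -4·1 + -1·-1 = -3
  a_3 = -4·-3 + -1·1 = 11
  a_4 = -4·11 + -1·-3 = -41
  a_5 = -4·-41 + -1·11 = 153
  a_6 = -4·153 + -1·-41 = -571
  a_7 = -4·-571 + -1·153 = 2131
  a_8 = -4·2131 + -1·-571 = -7953
  a_9 = -4·-7953 + -1·2131 = 29681
  a_10 = -4·29681 + -1·-7953 = -110771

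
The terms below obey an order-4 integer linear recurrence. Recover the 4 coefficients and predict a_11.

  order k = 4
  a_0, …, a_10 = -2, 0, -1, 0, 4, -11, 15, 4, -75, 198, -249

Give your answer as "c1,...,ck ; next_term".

-2,-2,3,-1 ; -127

  a_4 = -2·0 + -2·-1 + 3·0 + -1·-2 = 4
  a_5 = -2·4 + -2·0 + 3·-1 + -1·0 = -11
  a_6 = -2·-11 + -2·4 + 3·0 + -1·-1 = 15
  a_7 = -2·15 + -2·-11 + 3·4 + -1·0 = 4
  a_8 = -2·4 + -2·15 + 3·-11 + -1·4 = -75
  a_9 = -2·-75 + -2·4 + 3·15 + -1·-11 = 198
  a_10 = -2·198 + -2·-75 + 3·4 + -1·15 = -249
  a_11 = -2·-249 + -2·198 + 3·-75 + -1·4 = -127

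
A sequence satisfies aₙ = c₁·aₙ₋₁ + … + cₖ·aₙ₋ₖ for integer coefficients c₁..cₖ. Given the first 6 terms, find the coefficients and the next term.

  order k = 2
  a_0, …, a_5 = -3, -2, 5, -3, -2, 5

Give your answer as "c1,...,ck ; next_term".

  a_2 = -1·-2 + -1·-3 = 5
  a_3 = -1·5 + -1·-2 = -3
  a_4 = -1·-3 + -1·5 = -2
  a_5 = -1·-2 + -1·-3 = 5
  a_6 = -1·5 + -1·-2 = -3

-1,-1 ; -3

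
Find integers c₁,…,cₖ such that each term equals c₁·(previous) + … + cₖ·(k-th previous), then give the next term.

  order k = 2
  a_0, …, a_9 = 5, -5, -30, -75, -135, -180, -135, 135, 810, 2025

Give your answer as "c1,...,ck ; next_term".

  a_2 = 3·-5 + -3·5 = -30
  a_3 = 3·-30 + -3·-5 = -75
  a_4 = 3·-75 + -3·-30 = -135
  a_5 = 3·-135 + -3·-75 = -180
  a_6 = 3·-180 + -3·-135 = -135
  a_7 = 3·-135 + -3·-180 = 135
  a_8 = 3·135 + -3·-135 = 810
  a_9 = 3·810 + -3·135 = 2025
  a_10 = 3·2025 + -3·810 = 3645

3,-3 ; 3645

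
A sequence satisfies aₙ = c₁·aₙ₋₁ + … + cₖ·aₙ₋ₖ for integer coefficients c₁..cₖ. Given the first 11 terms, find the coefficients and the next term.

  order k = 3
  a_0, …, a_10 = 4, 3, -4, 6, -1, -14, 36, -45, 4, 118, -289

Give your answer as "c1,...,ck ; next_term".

  a_3 = -2·-4 + -2·3 + 1·4 = 6
  a_4 = -2·6 + -2·-4 + 1·3 = -1
  a_5 = -2·-1 + -2·6 + 1·-4 = -14
  a_6 = -2·-14 + -2·-1 + 1·6 = 36
  a_7 = -2·36 + -2·-14 + 1·-1 = -45
  a_8 = -2·-45 + -2·36 + 1·-14 = 4
  a_9 = -2·4 + -2·-45 + 1·36 = 118
  a_10 = -2·118 + -2·4 + 1·-45 = -289
  a_11 = -2·-289 + -2·118 + 1·4 = 346

-2,-2,1 ; 346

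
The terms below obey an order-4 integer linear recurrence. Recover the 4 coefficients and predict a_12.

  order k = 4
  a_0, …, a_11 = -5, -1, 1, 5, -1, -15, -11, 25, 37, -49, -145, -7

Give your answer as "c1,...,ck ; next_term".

  a_4 = 2·5 + -3·1 + 3·-1 + 1·-5 = -1
  a_5 = 2·-1 + -3·5 + 3·1 + 1·-1 = -15
  a_6 = 2·-15 + -3·-1 + 3·5 + 1·1 = -11
  a_7 = 2·-11 + -3·-15 + 3·-1 + 1·5 = 25
  a_8 = 2·25 + -3·-11 + 3·-15 + 1·-1 = 37
  a_9 = 2·37 + -3·25 + 3·-11 + 1·-15 = -49
  a_10 = 2·-49 + -3·37 + 3·25 + 1·-11 = -145
  a_11 = 2·-145 + -3·-49 + 3·37 + 1·25 = -7
  a_12 = 2·-7 + -3·-145 + 3·-49 + 1·37 = 311

2,-3,3,1 ; 311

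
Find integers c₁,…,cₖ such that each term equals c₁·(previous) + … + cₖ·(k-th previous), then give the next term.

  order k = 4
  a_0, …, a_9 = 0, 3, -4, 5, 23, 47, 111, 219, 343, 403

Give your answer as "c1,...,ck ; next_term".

3,-2,0,-4 ; 79

  a_4 = 3·5 + -2·-4 + 0·3 + -4·0 = 23
  a_5 = 3·23 + -2·5 + 0·-4 + -4·3 = 47
  a_6 = 3·47 + -2·23 + 0·5 + -4·-4 = 111
  a_7 = 3·111 + -2·47 + 0·23 + -4·5 = 219
  a_8 = 3·219 + -2·111 + 0·47 + -4·23 = 343
  a_9 = 3·343 + -2·219 + 0·111 + -4·47 = 403
  a_10 = 3·403 + -2·343 + 0·219 + -4·111 = 79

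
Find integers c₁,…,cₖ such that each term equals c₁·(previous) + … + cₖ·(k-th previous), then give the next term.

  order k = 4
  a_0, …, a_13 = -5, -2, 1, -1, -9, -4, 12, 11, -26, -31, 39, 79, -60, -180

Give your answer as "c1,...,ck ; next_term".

0,-1,-1,2 ; 59

  a_4 = 0·-1 + -1·1 + -1·-2 + 2·-5 = -9
  a_5 = 0·-9 + -1·-1 + -1·1 + 2·-2 = -4
  a_6 = 0·-4 + -1·-9 + -1·-1 + 2·1 = 12
  a_7 = 0·12 + -1·-4 + -1·-9 + 2·-1 = 11
  a_8 = 0·11 + -1·12 + -1·-4 + 2·-9 = -26
  a_9 = 0·-26 + -1·11 + -1·12 + 2·-4 = -31
  a_10 = 0·-31 + -1·-26 + -1·11 + 2·12 = 39
  a_11 = 0·39 + -1·-31 + -1·-26 + 2·11 = 79
  a_12 = 0·79 + -1·39 + -1·-31 + 2·-26 = -60
  a_13 = 0·-60 + -1·79 + -1·39 + 2·-31 = -180
  a_14 = 0·-180 + -1·-60 + -1·79 + 2·39 = 59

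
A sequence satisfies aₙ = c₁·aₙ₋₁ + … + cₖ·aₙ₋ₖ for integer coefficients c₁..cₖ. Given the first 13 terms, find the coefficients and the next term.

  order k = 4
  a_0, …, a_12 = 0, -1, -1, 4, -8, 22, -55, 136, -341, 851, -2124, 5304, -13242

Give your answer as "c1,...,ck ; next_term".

  a_4 = -2·4 + 1·-1 + -1·-1 + -1·0 = -8
  a_5 = -2·-8 + 1·4 + -1·-1 + -1·-1 = 22
  a_6 = -2·22 + 1·-8 + -1·4 + -1·-1 = -55
  a_7 = -2·-55 + 1·22 + -1·-8 + -1·4 = 136
  a_8 = -2·136 + 1·-55 + -1·22 + -1·-8 = -341
  a_9 = -2·-341 + 1·136 + -1·-55 + -1·22 = 851
  a_10 = -2·851 + 1·-341 + -1·136 + -1·-55 = -2124
  a_11 = -2·-2124 + 1·851 + -1·-341 + -1·136 = 5304
  a_12 = -2·5304 + 1·-2124 + -1·851 + -1·-341 = -13242
  a_13 = -2·-13242 + 1·5304 + -1·-2124 + -1·851 = 33061

-2,1,-1,-1 ; 33061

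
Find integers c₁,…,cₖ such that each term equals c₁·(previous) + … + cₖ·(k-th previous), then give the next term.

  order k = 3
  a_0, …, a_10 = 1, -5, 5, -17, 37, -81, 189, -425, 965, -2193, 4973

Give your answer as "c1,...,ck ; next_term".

-1,2,-2 ; -11289

  a_3 = -1·5 + 2·-5 + -2·1 = -17
  a_4 = -1·-17 + 2·5 + -2·-5 = 37
  a_5 = -1·37 + 2·-17 + -2·5 = -81
  a_6 = -1·-81 + 2·37 + -2·-17 = 189
  a_7 = -1·189 + 2·-81 + -2·37 = -425
  a_8 = -1·-425 + 2·189 + -2·-81 = 965
  a_9 = -1·965 + 2·-425 + -2·189 = -2193
  a_10 = -1·-2193 + 2·965 + -2·-425 = 4973
  a_11 = -1·4973 + 2·-2193 + -2·965 = -11289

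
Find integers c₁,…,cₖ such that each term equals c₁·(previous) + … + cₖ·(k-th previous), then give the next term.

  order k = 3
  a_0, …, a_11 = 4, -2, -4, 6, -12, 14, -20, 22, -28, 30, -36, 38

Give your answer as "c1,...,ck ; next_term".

-1,1,1 ; -44

  a_3 = -1·-4 + 1·-2 + 1·4 = 6
  a_4 = -1·6 + 1·-4 + 1·-2 = -12
  a_5 = -1·-12 + 1·6 + 1·-4 = 14
  a_6 = -1·14 + 1·-12 + 1·6 = -20
  a_7 = -1·-20 + 1·14 + 1·-12 = 22
  a_8 = -1·22 + 1·-20 + 1·14 = -28
  a_9 = -1·-28 + 1·22 + 1·-20 = 30
  a_10 = -1·30 + 1·-28 + 1·22 = -36
  a_11 = -1·-36 + 1·30 + 1·-28 = 38
  a_12 = -1·38 + 1·-36 + 1·30 = -44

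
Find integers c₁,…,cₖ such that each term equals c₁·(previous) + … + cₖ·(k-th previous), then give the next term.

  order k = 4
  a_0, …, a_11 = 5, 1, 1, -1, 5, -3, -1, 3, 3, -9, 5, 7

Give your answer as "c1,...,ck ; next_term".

  a_4 = -1·-1 + -1·1 + 0·1 + 1·5 = 5
  a_5 = -1·5 + -1·-1 + 0·1 + 1·1 = -3
  a_6 = -1·-3 + -1·5 + 0·-1 + 1·1 = -1
  a_7 = -1·-1 + -1·-3 + 0·5 + 1·-1 = 3
  a_8 = -1·3 + -1·-1 + 0·-3 + 1·5 = 3
  a_9 = -1·3 + -1·3 + 0·-1 + 1·-3 = -9
  a_10 = -1·-9 + -1·3 + 0·3 + 1·-1 = 5
  a_11 = -1·5 + -1·-9 + 0·3 + 1·3 = 7
  a_12 = -1·7 + -1·5 + 0·-9 + 1·3 = -9

-1,-1,0,1 ; -9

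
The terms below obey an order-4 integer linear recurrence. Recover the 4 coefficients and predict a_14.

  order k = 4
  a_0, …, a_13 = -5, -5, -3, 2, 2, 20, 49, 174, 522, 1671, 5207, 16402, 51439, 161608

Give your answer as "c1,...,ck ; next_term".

2,4,-1,-1 ; 507363

  a_4 = 2·2 + 4·-3 + -1·-5 + -1·-5 = 2
  a_5 = 2·2 + 4·2 + -1·-3 + -1·-5 = 20
  a_6 = 2·20 + 4·2 + -1·2 + -1·-3 = 49
  a_7 = 2·49 + 4·20 + -1·2 + -1·2 = 174
  a_8 = 2·174 + 4·49 + -1·20 + -1·2 = 522
  a_9 = 2·522 + 4·174 + -1·49 + -1·20 = 1671
  a_10 = 2·1671 + 4·522 + -1·174 + -1·49 = 5207
  a_11 = 2·5207 + 4·1671 + -1·522 + -1·174 = 16402
  a_12 = 2·16402 + 4·5207 + -1·1671 + -1·522 = 51439
  a_13 = 2·51439 + 4·16402 + -1·5207 + -1·1671 = 161608
  a_14 = 2·161608 + 4·51439 + -1·16402 + -1·5207 = 507363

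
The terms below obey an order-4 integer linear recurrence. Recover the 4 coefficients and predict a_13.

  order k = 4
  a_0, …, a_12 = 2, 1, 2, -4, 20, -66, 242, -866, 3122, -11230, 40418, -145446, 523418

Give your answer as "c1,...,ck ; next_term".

  a_4 = -3·-4 + 2·2 + 0·1 + 2·2 = 20
  a_5 = -3·20 + 2·-4 + 0·2 + 2·1 = -66
  a_6 = -3·-66 + 2·20 + 0·-4 + 2·2 = 242
  a_7 = -3·242 + 2·-66 + 0·20 + 2·-4 = -866
  a_8 = -3·-866 + 2·242 + 0·-66 + 2·20 = 3122
  a_9 = -3·3122 + 2·-866 + 0·242 + 2·-66 = -11230
  a_10 = -3·-11230 + 2·3122 + 0·-866 + 2·242 = 40418
  a_11 = -3·40418 + 2·-11230 + 0·3122 + 2·-866 = -145446
  a_12 = -3·-145446 + 2·40418 + 0·-11230 + 2·3122 = 523418
  a_13 = -3·523418 + 2·-145446 + 0·40418 + 2·-11230 = -1883606

-3,2,0,2 ; -1883606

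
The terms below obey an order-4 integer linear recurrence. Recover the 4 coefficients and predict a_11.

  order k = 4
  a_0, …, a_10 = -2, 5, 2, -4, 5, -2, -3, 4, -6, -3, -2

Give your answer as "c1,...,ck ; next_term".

1,1,1,-1 ; -15

  a_4 = 1·-4 + 1·2 + 1·5 + -1·-2 = 5
  a_5 = 1·5 + 1·-4 + 1·2 + -1·5 = -2
  a_6 = 1·-2 + 1·5 + 1·-4 + -1·2 = -3
  a_7 = 1·-3 + 1·-2 + 1·5 + -1·-4 = 4
  a_8 = 1·4 + 1·-3 + 1·-2 + -1·5 = -6
  a_9 = 1·-6 + 1·4 + 1·-3 + -1·-2 = -3
  a_10 = 1·-3 + 1·-6 + 1·4 + -1·-3 = -2
  a_11 = 1·-2 + 1·-3 + 1·-6 + -1·4 = -15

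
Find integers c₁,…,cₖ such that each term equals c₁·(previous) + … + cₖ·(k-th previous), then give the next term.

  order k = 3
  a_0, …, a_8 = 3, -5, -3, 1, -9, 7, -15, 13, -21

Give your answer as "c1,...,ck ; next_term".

  a_3 = -1·-3 + 1·-5 + 1·3 = 1
  a_4 = -1·1 + 1·-3 + 1·-5 = -9
  a_5 = -1·-9 + 1·1 + 1·-3 = 7
  a_6 = -1·7 + 1·-9 + 1·1 = -15
  a_7 = -1·-15 + 1·7 + 1·-9 = 13
  a_8 = -1·13 + 1·-15 + 1·7 = -21
  a_9 = -1·-21 + 1·13 + 1·-15 = 19

-1,1,1 ; 19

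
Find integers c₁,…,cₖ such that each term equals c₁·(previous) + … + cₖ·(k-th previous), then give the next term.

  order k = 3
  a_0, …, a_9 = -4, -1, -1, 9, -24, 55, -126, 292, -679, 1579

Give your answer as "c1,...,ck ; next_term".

  a_3 = -3·-1 + -2·-1 + -1·-4 = 9
  a_4 = -3·9 + -2·-1 + -1·-1 = -24
  a_5 = -3·-24 + -2·9 + -1·-1 = 55
  a_6 = -3·55 + -2·-24 + -1·9 = -126
  a_7 = -3·-126 + -2·55 + -1·-24 = 292
  a_8 = -3·292 + -2·-126 + -1·55 = -679
  a_9 = -3·-679 + -2·292 + -1·-126 = 1579
  a_10 = -3·1579 + -2·-679 + -1·292 = -3671

-3,-2,-1 ; -3671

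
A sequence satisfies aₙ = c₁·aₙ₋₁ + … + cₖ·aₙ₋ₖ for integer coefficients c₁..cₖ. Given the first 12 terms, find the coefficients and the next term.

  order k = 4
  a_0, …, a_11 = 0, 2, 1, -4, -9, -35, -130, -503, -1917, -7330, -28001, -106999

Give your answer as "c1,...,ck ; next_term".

  a_4 = 3·-4 + 3·1 + 0·2 + 2·0 = -9
  a_5 = 3·-9 + 3·-4 + 0·1 + 2·2 = -35
  a_6 = 3·-35 + 3·-9 + 0·-4 + 2·1 = -130
  a_7 = 3·-130 + 3·-35 + 0·-9 + 2·-4 = -503
  a_8 = 3·-503 + 3·-130 + 0·-35 + 2·-9 = -1917
  a_9 = 3·-1917 + 3·-503 + 0·-130 + 2·-35 = -7330
  a_10 = 3·-7330 + 3·-1917 + 0·-503 + 2·-130 = -28001
  a_11 = 3·-28001 + 3·-7330 + 0·-1917 + 2·-503 = -106999
  a_12 = 3·-106999 + 3·-28001 + 0·-7330 + 2·-1917 = -408834

3,3,0,2 ; -408834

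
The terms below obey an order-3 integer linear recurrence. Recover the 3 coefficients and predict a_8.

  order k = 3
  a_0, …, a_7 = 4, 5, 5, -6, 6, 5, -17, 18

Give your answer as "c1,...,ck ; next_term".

  a_3 = -1·5 + -1·5 + 1·4 = -6
  a_4 = -1·-6 + -1·5 + 1·5 = 6
  a_5 = -1·6 + -1·-6 + 1·5 = 5
  a_6 = -1·5 + -1·6 + 1·-6 = -17
  a_7 = -1·-17 + -1·5 + 1·6 = 18
  a_8 = -1·18 + -1·-17 + 1·5 = 4

-1,-1,1 ; 4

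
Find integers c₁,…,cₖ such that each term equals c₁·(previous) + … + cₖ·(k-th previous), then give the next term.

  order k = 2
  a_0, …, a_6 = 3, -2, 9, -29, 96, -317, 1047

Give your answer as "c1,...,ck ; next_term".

  a_2 = -3·-2 + 1·3 = 9
  a_3 = -3·9 + 1·-2 = -29
  a_4 = -3·-29 + 1·9 = 96
  a_5 = -3·96 + 1·-29 = -317
  a_6 = -3·-317 + 1·96 = 1047
  a_7 = -3·1047 + 1·-317 = -3458

-3,1 ; -3458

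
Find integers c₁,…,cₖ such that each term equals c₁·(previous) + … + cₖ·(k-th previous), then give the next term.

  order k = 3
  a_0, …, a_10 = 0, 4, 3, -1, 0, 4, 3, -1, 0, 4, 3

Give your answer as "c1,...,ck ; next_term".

1,-1,1 ; -1

  a_3 = 1·3 + -1·4 + 1·0 = -1
  a_4 = 1·-1 + -1·3 + 1·4 = 0
  a_5 = 1·0 + -1·-1 + 1·3 = 4
  a_6 = 1·4 + -1·0 + 1·-1 = 3
  a_7 = 1·3 + -1·4 + 1·0 = -1
  a_8 = 1·-1 + -1·3 + 1·4 = 0
  a_9 = 1·0 + -1·-1 + 1·3 = 4
  a_10 = 1·4 + -1·0 + 1·-1 = 3
  a_11 = 1·3 + -1·4 + 1·0 = -1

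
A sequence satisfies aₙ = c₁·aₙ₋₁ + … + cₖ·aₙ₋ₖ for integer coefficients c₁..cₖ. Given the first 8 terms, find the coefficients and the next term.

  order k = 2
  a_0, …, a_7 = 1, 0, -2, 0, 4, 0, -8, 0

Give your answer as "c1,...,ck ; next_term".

0,-2 ; 16

  a_2 = 0·0 + -2·1 = -2
  a_3 = 0·-2 + -2·0 = 0
  a_4 = 0·0 + -2·-2 = 4
  a_5 = 0·4 + -2·0 = 0
  a_6 = 0·0 + -2·4 = -8
  a_7 = 0·-8 + -2·0 = 0
  a_8 = 0·0 + -2·-8 = 16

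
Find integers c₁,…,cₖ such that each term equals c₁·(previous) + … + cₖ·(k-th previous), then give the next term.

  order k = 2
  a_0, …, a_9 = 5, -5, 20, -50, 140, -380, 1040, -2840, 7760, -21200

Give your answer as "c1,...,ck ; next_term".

-2,2 ; 57920

  a_2 = -2·-5 + 2·5 = 20
  a_3 = -2·20 + 2·-5 = -50
  a_4 = -2·-50 + 2·20 = 140
  a_5 = -2·140 + 2·-50 = -380
  a_6 = -2·-380 + 2·140 = 1040
  a_7 = -2·1040 + 2·-380 = -2840
  a_8 = -2·-2840 + 2·1040 = 7760
  a_9 = -2·7760 + 2·-2840 = -21200
  a_10 = -2·-21200 + 2·7760 = 57920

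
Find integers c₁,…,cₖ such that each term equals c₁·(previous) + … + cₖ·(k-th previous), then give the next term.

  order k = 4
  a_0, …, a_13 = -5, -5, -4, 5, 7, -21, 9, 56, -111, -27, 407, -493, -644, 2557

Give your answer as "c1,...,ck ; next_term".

  a_4 = -1·5 + -3·-4 + 1·-5 + -1·-5 = 7
  a_5 = -1·7 + -3·5 + 1·-4 + -1·-5 = -21
  a_6 = -1·-21 + -3·7 + 1·5 + -1·-4 = 9
  a_7 = -1·9 + -3·-21 + 1·7 + -1·5 = 56
  a_8 = -1·56 + -3·9 + 1·-21 + -1·7 = -111
  a_9 = -1·-111 + -3·56 + 1·9 + -1·-21 = -27
  a_10 = -1·-27 + -3·-111 + 1·56 + -1·9 = 407
  a_11 = -1·407 + -3·-27 + 1·-111 + -1·56 = -493
  a_12 = -1·-493 + -3·407 + 1·-27 + -1·-111 = -644
  a_13 = -1·-644 + -3·-493 + 1·407 + -1·-27 = 2557
  a_14 = -1·2557 + -3·-644 + 1·-493 + -1·407 = -1525

-1,-3,1,-1 ; -1525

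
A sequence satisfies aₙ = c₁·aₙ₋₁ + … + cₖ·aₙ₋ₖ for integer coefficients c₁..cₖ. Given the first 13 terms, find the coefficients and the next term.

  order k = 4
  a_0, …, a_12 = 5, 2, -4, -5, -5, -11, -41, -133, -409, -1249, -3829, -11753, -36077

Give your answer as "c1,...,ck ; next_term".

  a_4 = 3·-5 + 0·-4 + 0·2 + 2·5 = -5
  a_5 = 3·-5 + 0·-5 + 0·-4 + 2·2 = -11
  a_6 = 3·-11 + 0·-5 + 0·-5 + 2·-4 = -41
  a_7 = 3·-41 + 0·-11 + 0·-5 + 2·-5 = -133
  a_8 = 3·-133 + 0·-41 + 0·-11 + 2·-5 = -409
  a_9 = 3·-409 + 0·-133 + 0·-41 + 2·-11 = -1249
  a_10 = 3·-1249 + 0·-409 + 0·-133 + 2·-41 = -3829
  a_11 = 3·-3829 + 0·-1249 + 0·-409 + 2·-133 = -11753
  a_12 = 3·-11753 + 0·-3829 + 0·-1249 + 2·-409 = -36077
  a_13 = 3·-36077 + 0·-11753 + 0·-3829 + 2·-1249 = -110729

3,0,0,2 ; -110729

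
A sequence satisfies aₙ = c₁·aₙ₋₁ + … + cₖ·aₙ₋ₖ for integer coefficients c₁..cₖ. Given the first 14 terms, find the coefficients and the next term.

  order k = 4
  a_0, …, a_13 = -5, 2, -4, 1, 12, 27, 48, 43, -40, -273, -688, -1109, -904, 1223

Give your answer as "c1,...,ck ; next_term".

2,-1,-2,-2 ; 6944

  a_4 = 2·1 + -1·-4 + -2·2 + -2·-5 = 12
  a_5 = 2·12 + -1·1 + -2·-4 + -2·2 = 27
  a_6 = 2·27 + -1·12 + -2·1 + -2·-4 = 48
  a_7 = 2·48 + -1·27 + -2·12 + -2·1 = 43
  a_8 = 2·43 + -1·48 + -2·27 + -2·12 = -40
  a_9 = 2·-40 + -1·43 + -2·48 + -2·27 = -273
  a_10 = 2·-273 + -1·-40 + -2·43 + -2·48 = -688
  a_11 = 2·-688 + -1·-273 + -2·-40 + -2·43 = -1109
  a_12 = 2·-1109 + -1·-688 + -2·-273 + -2·-40 = -904
  a_13 = 2·-904 + -1·-1109 + -2·-688 + -2·-273 = 1223
  a_14 = 2·1223 + -1·-904 + -2·-1109 + -2·-688 = 6944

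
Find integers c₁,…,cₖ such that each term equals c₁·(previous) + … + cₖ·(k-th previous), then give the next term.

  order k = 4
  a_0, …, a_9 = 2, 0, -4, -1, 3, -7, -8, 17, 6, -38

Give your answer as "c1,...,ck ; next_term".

  a_4 = 1·-1 + -2·-4 + 3·0 + -2·2 = 3
  a_5 = 1·3 + -2·-1 + 3·-4 + -2·0 = -7
  a_6 = 1·-7 + -2·3 + 3·-1 + -2·-4 = -8
  a_7 = 1·-8 + -2·-7 + 3·3 + -2·-1 = 17
  a_8 = 1·17 + -2·-8 + 3·-7 + -2·3 = 6
  a_9 = 1·6 + -2·17 + 3·-8 + -2·-7 = -38
  a_10 = 1·-38 + -2·6 + 3·17 + -2·-8 = 17

1,-2,3,-2 ; 17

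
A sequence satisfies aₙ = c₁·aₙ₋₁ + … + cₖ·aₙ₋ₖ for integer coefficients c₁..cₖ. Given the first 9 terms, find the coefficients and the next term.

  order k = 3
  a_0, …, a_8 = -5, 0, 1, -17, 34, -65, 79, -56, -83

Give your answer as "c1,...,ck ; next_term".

  a_3 = -2·1 + 0·0 + 3·-5 = -17
  a_4 = -2·-17 + 0·1 + 3·0 = 34
  a_5 = -2·34 + 0·-17 + 3·1 = -65
  a_6 = -2·-65 + 0·34 + 3·-17 = 79
  a_7 = -2·79 + 0·-65 + 3·34 = -56
  a_8 = -2·-56 + 0·79 + 3·-65 = -83
  a_9 = -2·-83 + 0·-56 + 3·79 = 403

-2,0,3 ; 403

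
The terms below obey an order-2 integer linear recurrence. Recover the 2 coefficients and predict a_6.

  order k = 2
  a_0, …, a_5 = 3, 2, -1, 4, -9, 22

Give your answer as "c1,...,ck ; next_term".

  a_2 = -2·2 + 1·3 = -1
  a_3 = -2·-1 + 1·2 = 4
  a_4 = -2·4 + 1·-1 = -9
  a_5 = -2·-9 + 1·4 = 22
  a_6 = -2·22 + 1·-9 = -53

-2,1 ; -53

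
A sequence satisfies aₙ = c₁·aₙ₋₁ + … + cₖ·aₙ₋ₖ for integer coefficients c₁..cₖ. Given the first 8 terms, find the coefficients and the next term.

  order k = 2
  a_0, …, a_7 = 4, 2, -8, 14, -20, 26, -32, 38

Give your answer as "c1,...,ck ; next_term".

-2,-1 ; -44

  a_2 = -2·2 + -1·4 = -8
  a_3 = -2·-8 + -1·2 = 14
  a_4 = -2·14 + -1·-8 = -20
  a_5 = -2·-20 + -1·14 = 26
  a_6 = -2·26 + -1·-20 = -32
  a_7 = -2·-32 + -1·26 = 38
  a_8 = -2·38 + -1·-32 = -44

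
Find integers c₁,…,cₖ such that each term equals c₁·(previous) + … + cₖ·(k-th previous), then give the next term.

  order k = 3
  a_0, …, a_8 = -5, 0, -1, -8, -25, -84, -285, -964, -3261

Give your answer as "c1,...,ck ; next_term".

  a_3 = 3·-1 + 1·0 + 1·-5 = -8
  a_4 = 3·-8 + 1·-1 + 1·0 = -25
  a_5 = 3·-25 + 1·-8 + 1·-1 = -84
  a_6 = 3·-84 + 1·-25 + 1·-8 = -285
  a_7 = 3·-285 + 1·-84 + 1·-25 = -964
  a_8 = 3·-964 + 1·-285 + 1·-84 = -3261
  a_9 = 3·-3261 + 1·-964 + 1·-285 = -11032

3,1,1 ; -11032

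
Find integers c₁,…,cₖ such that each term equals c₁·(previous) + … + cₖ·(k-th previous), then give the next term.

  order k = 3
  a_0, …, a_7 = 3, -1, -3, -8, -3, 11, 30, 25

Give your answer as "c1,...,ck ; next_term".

  a_3 = 1·-3 + -1·-1 + -2·3 = -8
  a_4 = 1·-8 + -1·-3 + -2·-1 = -3
  a_5 = 1·-3 + -1·-8 + -2·-3 = 11
  a_6 = 1·11 + -1·-3 + -2·-8 = 30
  a_7 = 1·30 + -1·11 + -2·-3 = 25
  a_8 = 1·25 + -1·30 + -2·11 = -27

1,-1,-2 ; -27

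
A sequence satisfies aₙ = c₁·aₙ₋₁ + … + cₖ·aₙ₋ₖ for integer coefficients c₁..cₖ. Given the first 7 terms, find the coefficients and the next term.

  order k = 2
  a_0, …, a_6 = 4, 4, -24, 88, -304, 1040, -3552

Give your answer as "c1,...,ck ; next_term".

-4,-2 ; 12128

  a_2 = -4·4 + -2·4 = -24
  a_3 = -4·-24 + -2·4 = 88
  a_4 = -4·88 + -2·-24 = -304
  a_5 = -4·-304 + -2·88 = 1040
  a_6 = -4·1040 + -2·-304 = -3552
  a_7 = -4·-3552 + -2·1040 = 12128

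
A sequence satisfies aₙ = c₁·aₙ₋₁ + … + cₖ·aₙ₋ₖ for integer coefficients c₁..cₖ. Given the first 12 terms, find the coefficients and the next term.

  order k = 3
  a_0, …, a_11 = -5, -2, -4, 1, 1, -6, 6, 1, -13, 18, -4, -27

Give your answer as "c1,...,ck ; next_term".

  a_3 = -1·-4 + -1·-2 + 1·-5 = 1
  a_4 = -1·1 + -1·-4 + 1·-2 = 1
  a_5 = -1·1 + -1·1 + 1·-4 = -6
  a_6 = -1·-6 + -1·1 + 1·1 = 6
  a_7 = -1·6 + -1·-6 + 1·1 = 1
  a_8 = -1·1 + -1·6 + 1·-6 = -13
  a_9 = -1·-13 + -1·1 + 1·6 = 18
  a_10 = -1·18 + -1·-13 + 1·1 = -4
  a_11 = -1·-4 + -1·18 + 1·-13 = -27
  a_12 = -1·-27 + -1·-4 + 1·18 = 49

-1,-1,1 ; 49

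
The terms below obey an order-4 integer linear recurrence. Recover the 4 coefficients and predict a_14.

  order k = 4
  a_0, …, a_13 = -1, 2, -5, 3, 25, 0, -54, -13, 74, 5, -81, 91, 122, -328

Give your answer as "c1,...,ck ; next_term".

1,-3,2,-3 ; -269

  a_4 = 1·3 + -3·-5 + 2·2 + -3·-1 = 25
  a_5 = 1·25 + -3·3 + 2·-5 + -3·2 = 0
  a_6 = 1·0 + -3·25 + 2·3 + -3·-5 = -54
  a_7 = 1·-54 + -3·0 + 2·25 + -3·3 = -13
  a_8 = 1·-13 + -3·-54 + 2·0 + -3·25 = 74
  a_9 = 1·74 + -3·-13 + 2·-54 + -3·0 = 5
  a_10 = 1·5 + -3·74 + 2·-13 + -3·-54 = -81
  a_11 = 1·-81 + -3·5 + 2·74 + -3·-13 = 91
  a_12 = 1·91 + -3·-81 + 2·5 + -3·74 = 122
  a_13 = 1·122 + -3·91 + 2·-81 + -3·5 = -328
  a_14 = 1·-328 + -3·122 + 2·91 + -3·-81 = -269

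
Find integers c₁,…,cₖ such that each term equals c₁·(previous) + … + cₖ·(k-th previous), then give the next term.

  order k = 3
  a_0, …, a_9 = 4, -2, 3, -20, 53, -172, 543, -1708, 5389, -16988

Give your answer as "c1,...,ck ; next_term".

  a_3 = -2·3 + 3·-2 + -2·4 = -20
  a_4 = -2·-20 + 3·3 + -2·-2 = 53
  a_5 = -2·53 + 3·-20 + -2·3 = -172
  a_6 = -2·-172 + 3·53 + -2·-20 = 543
  a_7 = -2·543 + 3·-172 + -2·53 = -1708
  a_8 = -2·-1708 + 3·543 + -2·-172 = 5389
  a_9 = -2·5389 + 3·-1708 + -2·543 = -16988
  a_10 = -2·-16988 + 3·5389 + -2·-1708 = 53559

-2,3,-2 ; 53559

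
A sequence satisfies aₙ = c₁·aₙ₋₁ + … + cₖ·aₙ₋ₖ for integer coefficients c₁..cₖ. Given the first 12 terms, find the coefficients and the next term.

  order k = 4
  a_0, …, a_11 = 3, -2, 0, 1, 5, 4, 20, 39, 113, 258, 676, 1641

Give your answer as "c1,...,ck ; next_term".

  a_4 = 1·1 + 3·0 + 1·-2 + 2·3 = 5
  a_5 = 1·5 + 3·1 + 1·0 + 2·-2 = 4
  a_6 = 1·4 + 3·5 + 1·1 + 2·0 = 20
  a_7 = 1·20 + 3·4 + 1·5 + 2·1 = 39
  a_8 = 1·39 + 3·20 + 1·4 + 2·5 = 113
  a_9 = 1·113 + 3·39 + 1·20 + 2·4 = 258
  a_10 = 1·258 + 3·113 + 1·39 + 2·20 = 676
  a_11 = 1·676 + 3·258 + 1·113 + 2·39 = 1641
  a_12 = 1·1641 + 3·676 + 1·258 + 2·113 = 4153

1,3,1,2 ; 4153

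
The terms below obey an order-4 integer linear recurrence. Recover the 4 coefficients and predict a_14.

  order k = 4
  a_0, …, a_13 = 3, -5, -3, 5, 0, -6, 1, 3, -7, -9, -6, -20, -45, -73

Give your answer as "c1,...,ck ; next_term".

  a_4 = 2·5 + -1·-3 + 2·-5 + -1·3 = 0
  a_5 = 2·0 + -1·5 + 2·-3 + -1·-5 = -6
  a_6 = 2·-6 + -1·0 + 2·5 + -1·-3 = 1
  a_7 = 2·1 + -1·-6 + 2·0 + -1·5 = 3
  a_8 = 2·3 + -1·1 + 2·-6 + -1·0 = -7
  a_9 = 2·-7 + -1·3 + 2·1 + -1·-6 = -9
  a_10 = 2·-9 + -1·-7 + 2·3 + -1·1 = -6
  a_11 = 2·-6 + -1·-9 + 2·-7 + -1·3 = -20
  a_12 = 2·-20 + -1·-6 + 2·-9 + -1·-7 = -45
  a_13 = 2·-45 + -1·-20 + 2·-6 + -1·-9 = -73
  a_14 = 2·-73 + -1·-45 + 2·-20 + -1·-6 = -135

2,-1,2,-1 ; -135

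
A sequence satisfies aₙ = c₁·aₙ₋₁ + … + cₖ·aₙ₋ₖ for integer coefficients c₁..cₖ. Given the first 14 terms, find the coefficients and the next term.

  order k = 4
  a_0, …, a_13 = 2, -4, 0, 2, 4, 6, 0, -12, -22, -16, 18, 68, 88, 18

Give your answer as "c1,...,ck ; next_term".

  a_4 = 1·2 + -1·0 + -1·-4 + -1·2 = 4
  a_5 = 1·4 + -1·2 + -1·0 + -1·-4 = 6
  a_6 = 1·6 + -1·4 + -1·2 + -1·0 = 0
  a_7 = 1·0 + -1·6 + -1·4 + -1·2 = -12
  a_8 = 1·-12 + -1·0 + -1·6 + -1·4 = -22
  a_9 = 1·-22 + -1·-12 + -1·0 + -1·6 = -16
  a_10 = 1·-16 + -1·-22 + -1·-12 + -1·0 = 18
  a_11 = 1·18 + -1·-16 + -1·-22 + -1·-12 = 68
  a_12 = 1·68 + -1·18 + -1·-16 + -1·-22 = 88
  a_13 = 1·88 + -1·68 + -1·18 + -1·-16 = 18
  a_14 = 1·18 + -1·88 + -1·68 + -1·18 = -156

1,-1,-1,-1 ; -156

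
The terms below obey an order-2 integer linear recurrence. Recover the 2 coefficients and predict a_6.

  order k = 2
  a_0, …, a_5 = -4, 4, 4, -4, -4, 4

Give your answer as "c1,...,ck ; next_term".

0,-1 ; 4

  a_2 = 0·4 + -1·-4 = 4
  a_3 = 0·4 + -1·4 = -4
  a_4 = 0·-4 + -1·4 = -4
  a_5 = 0·-4 + -1·-4 = 4
  a_6 = 0·4 + -1·-4 = 4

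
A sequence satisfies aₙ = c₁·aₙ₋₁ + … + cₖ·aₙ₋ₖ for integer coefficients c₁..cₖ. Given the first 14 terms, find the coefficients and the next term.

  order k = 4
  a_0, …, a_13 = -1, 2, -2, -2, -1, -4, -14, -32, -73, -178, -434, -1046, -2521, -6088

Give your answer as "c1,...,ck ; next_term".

  a_4 = 2·-2 + 0·-2 + 2·2 + 1·-1 = -1
  a_5 = 2·-1 + 0·-2 + 2·-2 + 1·2 = -4
  a_6 = 2·-4 + 0·-1 + 2·-2 + 1·-2 = -14
  a_7 = 2·-14 + 0·-4 + 2·-1 + 1·-2 = -32
  a_8 = 2·-32 + 0·-14 + 2·-4 + 1·-1 = -73
  a_9 = 2·-73 + 0·-32 + 2·-14 + 1·-4 = -178
  a_10 = 2·-178 + 0·-73 + 2·-32 + 1·-14 = -434
  a_11 = 2·-434 + 0·-178 + 2·-73 + 1·-32 = -1046
  a_12 = 2·-1046 + 0·-434 + 2·-178 + 1·-73 = -2521
  a_13 = 2·-2521 + 0·-1046 + 2·-434 + 1·-178 = -6088
  a_14 = 2·-6088 + 0·-2521 + 2·-1046 + 1·-434 = -14702

2,0,2,1 ; -14702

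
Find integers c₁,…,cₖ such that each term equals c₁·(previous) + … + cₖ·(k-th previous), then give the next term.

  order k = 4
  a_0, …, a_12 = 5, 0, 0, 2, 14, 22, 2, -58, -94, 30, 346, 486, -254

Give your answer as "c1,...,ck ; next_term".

  a_4 = 2·2 + -3·0 + 0·0 + 2·5 = 14
  a_5 = 2·14 + -3·2 + 0·0 + 2·0 = 22
  a_6 = 2·22 + -3·14 + 0·2 + 2·0 = 2
  a_7 = 2·2 + -3·22 + 0·14 + 2·2 = -58
  a_8 = 2·-58 + -3·2 + 0·22 + 2·14 = -94
  a_9 = 2·-94 + -3·-58 + 0·2 + 2·22 = 30
  a_10 = 2·30 + -3·-94 + 0·-58 + 2·2 = 346
  a_11 = 2·346 + -3·30 + 0·-94 + 2·-58 = 486
  a_12 = 2·486 + -3·346 + 0·30 + 2·-94 = -254
  a_13 = 2·-254 + -3·486 + 0·346 + 2·30 = -1906

2,-3,0,2 ; -1906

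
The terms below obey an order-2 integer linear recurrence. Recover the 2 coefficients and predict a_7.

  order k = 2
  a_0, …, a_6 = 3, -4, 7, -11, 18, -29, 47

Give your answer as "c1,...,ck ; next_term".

  a_2 = -1·-4 + 1·3 = 7
  a_3 = -1·7 + 1·-4 = -11
  a_4 = -1·-11 + 1·7 = 18
  a_5 = -1·18 + 1·-11 = -29
  a_6 = -1·-29 + 1·18 = 47
  a_7 = -1·47 + 1·-29 = -76

-1,1 ; -76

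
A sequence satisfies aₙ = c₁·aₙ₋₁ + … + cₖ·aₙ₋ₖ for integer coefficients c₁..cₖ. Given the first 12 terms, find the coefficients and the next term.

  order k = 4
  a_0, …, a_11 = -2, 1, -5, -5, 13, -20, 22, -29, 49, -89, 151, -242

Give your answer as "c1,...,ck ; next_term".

-2,-1,0,1 ; 382

  a_4 = -2·-5 + -1·-5 + 0·1 + 1·-2 = 13
  a_5 = -2·13 + -1·-5 + 0·-5 + 1·1 = -20
  a_6 = -2·-20 + -1·13 + 0·-5 + 1·-5 = 22
  a_7 = -2·22 + -1·-20 + 0·13 + 1·-5 = -29
  a_8 = -2·-29 + -1·22 + 0·-20 + 1·13 = 49
  a_9 = -2·49 + -1·-29 + 0·22 + 1·-20 = -89
  a_10 = -2·-89 + -1·49 + 0·-29 + 1·22 = 151
  a_11 = -2·151 + -1·-89 + 0·49 + 1·-29 = -242
  a_12 = -2·-242 + -1·151 + 0·-89 + 1·49 = 382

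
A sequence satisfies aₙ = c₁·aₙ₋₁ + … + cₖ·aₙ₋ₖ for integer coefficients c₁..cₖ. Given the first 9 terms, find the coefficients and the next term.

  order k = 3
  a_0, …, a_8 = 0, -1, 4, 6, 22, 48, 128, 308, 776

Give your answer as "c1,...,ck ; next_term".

2,2,-2 ; 1912

  a_3 = 2·4 + 2·-1 + -2·0 = 6
  a_4 = 2·6 + 2·4 + -2·-1 = 22
  a_5 = 2·22 + 2·6 + -2·4 = 48
  a_6 = 2·48 + 2·22 + -2·6 = 128
  a_7 = 2·128 + 2·48 + -2·22 = 308
  a_8 = 2·308 + 2·128 + -2·48 = 776
  a_9 = 2·776 + 2·308 + -2·128 = 1912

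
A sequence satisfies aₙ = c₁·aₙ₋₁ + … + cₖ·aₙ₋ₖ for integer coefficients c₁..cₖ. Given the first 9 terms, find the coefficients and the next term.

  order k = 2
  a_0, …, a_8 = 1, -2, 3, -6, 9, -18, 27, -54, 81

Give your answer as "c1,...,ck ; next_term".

0,3 ; -162

  a_2 = 0·-2 + 3·1 = 3
  a_3 = 0·3 + 3·-2 = -6
  a_4 = 0·-6 + 3·3 = 9
  a_5 = 0·9 + 3·-6 = -18
  a_6 = 0·-18 + 3·9 = 27
  a_7 = 0·27 + 3·-18 = -54
  a_8 = 0·-54 + 3·27 = 81
  a_9 = 0·81 + 3·-54 = -162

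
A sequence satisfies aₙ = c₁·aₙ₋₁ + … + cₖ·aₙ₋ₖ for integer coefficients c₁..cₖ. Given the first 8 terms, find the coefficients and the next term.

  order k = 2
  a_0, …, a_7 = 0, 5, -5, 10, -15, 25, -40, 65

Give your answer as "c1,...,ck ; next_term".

-1,1 ; -105

  a_2 = -1·5 + 1·0 = -5
  a_3 = -1·-5 + 1·5 = 10
  a_4 = -1·10 + 1·-5 = -15
  a_5 = -1·-15 + 1·10 = 25
  a_6 = -1·25 + 1·-15 = -40
  a_7 = -1·-40 + 1·25 = 65
  a_8 = -1·65 + 1·-40 = -105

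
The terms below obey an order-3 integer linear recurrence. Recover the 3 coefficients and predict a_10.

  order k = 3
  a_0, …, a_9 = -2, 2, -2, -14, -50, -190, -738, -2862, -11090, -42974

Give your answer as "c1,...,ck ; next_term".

4,-1,2 ; -166530

  a_3 = 4·-2 + -1·2 + 2·-2 = -14
  a_4 = 4·-14 + -1·-2 + 2·2 = -50
  a_5 = 4·-50 + -1·-14 + 2·-2 = -190
  a_6 = 4·-190 + -1·-50 + 2·-14 = -738
  a_7 = 4·-738 + -1·-190 + 2·-50 = -2862
  a_8 = 4·-2862 + -1·-738 + 2·-190 = -11090
  a_9 = 4·-11090 + -1·-2862 + 2·-738 = -42974
  a_10 = 4·-42974 + -1·-11090 + 2·-2862 = -166530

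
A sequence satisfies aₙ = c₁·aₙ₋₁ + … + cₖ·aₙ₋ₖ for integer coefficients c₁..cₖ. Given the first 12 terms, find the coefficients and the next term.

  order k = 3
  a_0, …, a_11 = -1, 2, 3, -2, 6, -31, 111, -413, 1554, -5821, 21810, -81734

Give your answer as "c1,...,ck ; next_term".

  a_3 = -3·3 + 2·2 + -3·-1 = -2
  a_4 = -3·-2 + 2·3 + -3·2 = 6
  a_5 = -3·6 + 2·-2 + -3·3 = -31
  a_6 = -3·-31 + 2·6 + -3·-2 = 111
  a_7 = -3·111 + 2·-31 + -3·6 = -413
  a_8 = -3·-413 + 2·111 + -3·-31 = 1554
  a_9 = -3·1554 + 2·-413 + -3·111 = -5821
  a_10 = -3·-5821 + 2·1554 + -3·-413 = 21810
  a_11 = -3·21810 + 2·-5821 + -3·1554 = -81734
  a_12 = -3·-81734 + 2·21810 + -3·-5821 = 306285

-3,2,-3 ; 306285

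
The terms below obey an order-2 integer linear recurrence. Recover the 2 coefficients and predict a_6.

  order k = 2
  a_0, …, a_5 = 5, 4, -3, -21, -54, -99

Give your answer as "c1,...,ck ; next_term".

  a_2 = 3·4 + -3·5 = -3
  a_3 = 3·-3 + -3·4 = -21
  a_4 = 3·-21 + -3·-3 = -54
  a_5 = 3·-54 + -3·-21 = -99
  a_6 = 3·-99 + -3·-54 = -135

3,-3 ; -135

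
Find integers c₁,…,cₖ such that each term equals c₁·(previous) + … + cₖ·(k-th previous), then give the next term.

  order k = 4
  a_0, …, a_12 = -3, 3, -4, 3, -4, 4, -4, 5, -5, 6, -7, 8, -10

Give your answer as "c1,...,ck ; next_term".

-1,1,0,-1 ; 12

  a_4 = -1·3 + 1·-4 + 0·3 + -1·-3 = -4
  a_5 = -1·-4 + 1·3 + 0·-4 + -1·3 = 4
  a_6 = -1·4 + 1·-4 + 0·3 + -1·-4 = -4
  a_7 = -1·-4 + 1·4 + 0·-4 + -1·3 = 5
  a_8 = -1·5 + 1·-4 + 0·4 + -1·-4 = -5
  a_9 = -1·-5 + 1·5 + 0·-4 + -1·4 = 6
  a_10 = -1·6 + 1·-5 + 0·5 + -1·-4 = -7
  a_11 = -1·-7 + 1·6 + 0·-5 + -1·5 = 8
  a_12 = -1·8 + 1·-7 + 0·6 + -1·-5 = -10
  a_13 = -1·-10 + 1·8 + 0·-7 + -1·6 = 12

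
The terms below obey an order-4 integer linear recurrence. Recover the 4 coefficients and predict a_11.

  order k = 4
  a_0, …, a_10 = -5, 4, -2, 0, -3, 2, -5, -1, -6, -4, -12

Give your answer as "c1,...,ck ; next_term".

  a_4 = 0·0 + 1·-2 + 1·4 + 1·-5 = -3
  a_5 = 0·-3 + 1·0 + 1·-2 + 1·4 = 2
  a_6 = 0·2 + 1·-3 + 1·0 + 1·-2 = -5
  a_7 = 0·-5 + 1·2 + 1·-3 + 1·0 = -1
  a_8 = 0·-1 + 1·-5 + 1·2 + 1·-3 = -6
  a_9 = 0·-6 + 1·-1 + 1·-5 + 1·2 = -4
  a_10 = 0·-4 + 1·-6 + 1·-1 + 1·-5 = -12
  a_11 = 0·-12 + 1·-4 + 1·-6 + 1·-1 = -11

0,1,1,1 ; -11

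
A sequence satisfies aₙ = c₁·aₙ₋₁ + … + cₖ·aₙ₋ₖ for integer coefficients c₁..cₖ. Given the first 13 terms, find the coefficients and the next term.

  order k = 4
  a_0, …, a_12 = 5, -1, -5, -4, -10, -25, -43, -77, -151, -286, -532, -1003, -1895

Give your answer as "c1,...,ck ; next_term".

2,-1,2,-1 ; -3565

  a_4 = 2·-4 + -1·-5 + 2·-1 + -1·5 = -10
  a_5 = 2·-10 + -1·-4 + 2·-5 + -1·-1 = -25
  a_6 = 2·-25 + -1·-10 + 2·-4 + -1·-5 = -43
  a_7 = 2·-43 + -1·-25 + 2·-10 + -1·-4 = -77
  a_8 = 2·-77 + -1·-43 + 2·-25 + -1·-10 = -151
  a_9 = 2·-151 + -1·-77 + 2·-43 + -1·-25 = -286
  a_10 = 2·-286 + -1·-151 + 2·-77 + -1·-43 = -532
  a_11 = 2·-532 + -1·-286 + 2·-151 + -1·-77 = -1003
  a_12 = 2·-1003 + -1·-532 + 2·-286 + -1·-151 = -1895
  a_13 = 2·-1895 + -1·-1003 + 2·-532 + -1·-286 = -3565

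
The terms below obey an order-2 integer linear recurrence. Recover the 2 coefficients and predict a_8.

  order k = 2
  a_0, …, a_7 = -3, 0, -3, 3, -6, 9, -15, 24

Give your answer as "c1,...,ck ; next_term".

  a_2 = -1·0 + 1·-3 = -3
  a_3 = -1·-3 + 1·0 = 3
  a_4 = -1·3 + 1·-3 = -6
  a_5 = -1·-6 + 1·3 = 9
  a_6 = -1·9 + 1·-6 = -15
  a_7 = -1·-15 + 1·9 = 24
  a_8 = -1·24 + 1·-15 = -39

-1,1 ; -39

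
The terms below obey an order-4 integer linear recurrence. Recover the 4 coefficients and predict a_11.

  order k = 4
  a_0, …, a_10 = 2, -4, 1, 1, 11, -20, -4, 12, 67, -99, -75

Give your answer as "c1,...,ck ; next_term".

  a_4 = -1·1 + -2·1 + -3·-4 + 1·2 = 11
  a_5 = -1·11 + -2·1 + -3·1 + 1·-4 = -20
  a_6 = -1·-20 + -2·11 + -3·1 + 1·1 = -4
  a_7 = -1·-4 + -2·-20 + -3·11 + 1·1 = 12
  a_8 = -1·12 + -2·-4 + -3·-20 + 1·11 = 67
  a_9 = -1·67 + -2·12 + -3·-4 + 1·-20 = -99
  a_10 = -1·-99 + -2·67 + -3·12 + 1·-4 = -75
  a_11 = -1·-75 + -2·-99 + -3·67 + 1·12 = 84

-1,-2,-3,1 ; 84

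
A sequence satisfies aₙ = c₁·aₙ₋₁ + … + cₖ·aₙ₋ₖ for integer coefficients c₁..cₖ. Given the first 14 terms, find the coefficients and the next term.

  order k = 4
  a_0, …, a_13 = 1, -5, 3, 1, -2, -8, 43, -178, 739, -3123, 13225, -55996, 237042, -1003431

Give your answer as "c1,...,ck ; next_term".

-4,1,1,4 ; 4247670

  a_4 = -4·1 + 1·3 + 1·-5 + 4·1 = -2
  a_5 = -4·-2 + 1·1 + 1·3 + 4·-5 = -8
  a_6 = -4·-8 + 1·-2 + 1·1 + 4·3 = 43
  a_7 = -4·43 + 1·-8 + 1·-2 + 4·1 = -178
  a_8 = -4·-178 + 1·43 + 1·-8 + 4·-2 = 739
  a_9 = -4·739 + 1·-178 + 1·43 + 4·-8 = -3123
  a_10 = -4·-3123 + 1·739 + 1·-178 + 4·43 = 13225
  a_11 = -4·13225 + 1·-3123 + 1·739 + 4·-178 = -55996
  a_12 = -4·-55996 + 1·13225 + 1·-3123 + 4·739 = 237042
  a_13 = -4·237042 + 1·-55996 + 1·13225 + 4·-3123 = -1003431
  a_14 = -4·-1003431 + 1·237042 + 1·-55996 + 4·13225 = 4247670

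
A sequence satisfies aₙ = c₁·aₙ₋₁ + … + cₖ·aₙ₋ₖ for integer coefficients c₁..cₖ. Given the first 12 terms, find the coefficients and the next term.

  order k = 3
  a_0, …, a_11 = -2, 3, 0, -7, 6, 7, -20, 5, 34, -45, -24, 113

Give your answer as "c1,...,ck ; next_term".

  a_3 = 0·0 + -1·3 + 2·-2 = -7
  a_4 = 0·-7 + -1·0 + 2·3 = 6
  a_5 = 0·6 + -1·-7 + 2·0 = 7
  a_6 = 0·7 + -1·6 + 2·-7 = -20
  a_7 = 0·-20 + -1·7 + 2·6 = 5
  a_8 = 0·5 + -1·-20 + 2·7 = 34
  a_9 = 0·34 + -1·5 + 2·-20 = -45
  a_10 = 0·-45 + -1·34 + 2·5 = -24
  a_11 = 0·-24 + -1·-45 + 2·34 = 113
  a_12 = 0·113 + -1·-24 + 2·-45 = -66

0,-1,2 ; -66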